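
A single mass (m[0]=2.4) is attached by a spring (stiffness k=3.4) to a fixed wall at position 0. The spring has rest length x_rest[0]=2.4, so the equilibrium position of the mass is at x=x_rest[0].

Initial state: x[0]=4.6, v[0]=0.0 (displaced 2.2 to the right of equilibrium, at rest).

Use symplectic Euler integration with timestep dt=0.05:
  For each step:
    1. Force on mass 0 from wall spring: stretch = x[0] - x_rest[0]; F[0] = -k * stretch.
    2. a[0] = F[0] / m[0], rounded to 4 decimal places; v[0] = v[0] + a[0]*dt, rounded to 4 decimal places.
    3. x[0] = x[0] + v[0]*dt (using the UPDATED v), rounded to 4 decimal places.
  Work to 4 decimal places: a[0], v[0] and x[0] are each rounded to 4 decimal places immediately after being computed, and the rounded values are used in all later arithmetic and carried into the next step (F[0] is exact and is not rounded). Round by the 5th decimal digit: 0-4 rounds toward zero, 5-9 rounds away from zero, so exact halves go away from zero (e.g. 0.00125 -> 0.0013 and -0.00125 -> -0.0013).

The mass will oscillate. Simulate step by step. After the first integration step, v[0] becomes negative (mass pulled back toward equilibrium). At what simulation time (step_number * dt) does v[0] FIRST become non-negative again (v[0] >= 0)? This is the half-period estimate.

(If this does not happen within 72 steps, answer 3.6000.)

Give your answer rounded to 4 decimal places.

Answer: 2.6500

Derivation:
Step 0: x=[4.6000] v=[0.0000]
Step 1: x=[4.5922] v=[-0.1558]
Step 2: x=[4.5766] v=[-0.3111]
Step 3: x=[4.5533] v=[-0.4653]
Step 4: x=[4.5224] v=[-0.6178]
Step 5: x=[4.4840] v=[-0.7681]
Step 6: x=[4.4382] v=[-0.9157]
Step 7: x=[4.3852] v=[-1.0601]
Step 8: x=[4.3252] v=[-1.2007]
Step 9: x=[4.2583] v=[-1.3371]
Step 10: x=[4.1849] v=[-1.4687]
Step 11: x=[4.1051] v=[-1.5951]
Step 12: x=[4.0193] v=[-1.7159]
Step 13: x=[3.9278] v=[-1.8306]
Step 14: x=[3.8309] v=[-1.9388]
Step 15: x=[3.7289] v=[-2.0402]
Step 16: x=[3.6222] v=[-2.1343]
Step 17: x=[3.5112] v=[-2.2209]
Step 18: x=[3.3962] v=[-2.2996]
Step 19: x=[3.2777] v=[-2.3702]
Step 20: x=[3.1561] v=[-2.4324]
Step 21: x=[3.0318] v=[-2.4860]
Step 22: x=[2.9053] v=[-2.5308]
Step 23: x=[2.7770] v=[-2.5666]
Step 24: x=[2.6473] v=[-2.5933]
Step 25: x=[2.5168] v=[-2.6108]
Step 26: x=[2.3858] v=[-2.6191]
Step 27: x=[2.2549] v=[-2.6181]
Step 28: x=[2.1245] v=[-2.6078]
Step 29: x=[1.9951] v=[-2.5883]
Step 30: x=[1.8671] v=[-2.5596]
Step 31: x=[1.7410] v=[-2.5219]
Step 32: x=[1.6172] v=[-2.4752]
Step 33: x=[1.4962] v=[-2.4198]
Step 34: x=[1.3784] v=[-2.3558]
Step 35: x=[1.2642] v=[-2.2834]
Step 36: x=[1.1541] v=[-2.2029]
Step 37: x=[1.0484] v=[-2.1147]
Step 38: x=[0.9475] v=[-2.0190]
Step 39: x=[0.8517] v=[-1.9161]
Step 40: x=[0.7614] v=[-1.8064]
Step 41: x=[0.6769] v=[-1.6903]
Step 42: x=[0.5985] v=[-1.5682]
Step 43: x=[0.5265] v=[-1.4406]
Step 44: x=[0.4611] v=[-1.3079]
Step 45: x=[0.4026] v=[-1.1706]
Step 46: x=[0.3511] v=[-1.0291]
Step 47: x=[0.3069] v=[-0.8840]
Step 48: x=[0.2701] v=[-0.7357]
Step 49: x=[0.2409] v=[-0.5848]
Step 50: x=[0.2193] v=[-0.4319]
Step 51: x=[0.2054] v=[-0.2774]
Step 52: x=[0.1993] v=[-0.1220]
Step 53: x=[0.2010] v=[0.0339]
First v>=0 after going negative at step 53, time=2.6500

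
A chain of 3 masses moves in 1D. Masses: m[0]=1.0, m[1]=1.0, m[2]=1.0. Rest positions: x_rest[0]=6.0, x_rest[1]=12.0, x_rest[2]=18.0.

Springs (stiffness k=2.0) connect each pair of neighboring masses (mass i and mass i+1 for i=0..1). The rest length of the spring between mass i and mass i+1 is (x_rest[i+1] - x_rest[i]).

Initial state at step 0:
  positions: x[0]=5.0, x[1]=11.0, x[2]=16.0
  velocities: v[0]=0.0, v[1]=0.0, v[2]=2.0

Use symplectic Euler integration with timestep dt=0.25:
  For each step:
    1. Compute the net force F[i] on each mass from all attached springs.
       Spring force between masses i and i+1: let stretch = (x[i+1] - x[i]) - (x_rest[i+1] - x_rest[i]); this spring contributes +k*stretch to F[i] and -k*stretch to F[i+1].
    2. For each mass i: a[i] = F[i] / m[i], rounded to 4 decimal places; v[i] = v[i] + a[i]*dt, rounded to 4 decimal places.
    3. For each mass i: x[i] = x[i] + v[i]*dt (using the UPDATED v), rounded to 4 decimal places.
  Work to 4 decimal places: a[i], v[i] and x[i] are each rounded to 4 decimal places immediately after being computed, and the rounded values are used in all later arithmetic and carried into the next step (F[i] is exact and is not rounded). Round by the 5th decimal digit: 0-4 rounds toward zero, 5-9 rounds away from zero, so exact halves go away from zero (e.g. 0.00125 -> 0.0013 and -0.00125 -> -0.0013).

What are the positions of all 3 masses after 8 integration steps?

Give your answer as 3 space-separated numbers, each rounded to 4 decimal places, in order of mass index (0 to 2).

Answer: 5.0512 12.4671 18.4820

Derivation:
Step 0: x=[5.0000 11.0000 16.0000] v=[0.0000 0.0000 2.0000]
Step 1: x=[5.0000 10.8750 16.6250] v=[0.0000 -0.5000 2.5000]
Step 2: x=[4.9844 10.7344 17.2813] v=[-0.0625 -0.5625 2.6250]
Step 3: x=[4.9375 10.6934 17.8692] v=[-0.1875 -0.1641 2.3516]
Step 4: x=[4.8601 10.8299 18.3101] v=[-0.3096 0.5459 1.7637]
Step 5: x=[4.7789 11.1552 18.5660] v=[-0.3247 1.3011 1.0236]
Step 6: x=[4.7448 11.6098 18.6456] v=[-0.1366 1.8184 0.3182]
Step 7: x=[4.8188 12.0858 18.5957] v=[0.2959 1.9038 -0.1997]
Step 8: x=[5.0512 12.4671 18.4820] v=[0.9294 1.5253 -0.4547]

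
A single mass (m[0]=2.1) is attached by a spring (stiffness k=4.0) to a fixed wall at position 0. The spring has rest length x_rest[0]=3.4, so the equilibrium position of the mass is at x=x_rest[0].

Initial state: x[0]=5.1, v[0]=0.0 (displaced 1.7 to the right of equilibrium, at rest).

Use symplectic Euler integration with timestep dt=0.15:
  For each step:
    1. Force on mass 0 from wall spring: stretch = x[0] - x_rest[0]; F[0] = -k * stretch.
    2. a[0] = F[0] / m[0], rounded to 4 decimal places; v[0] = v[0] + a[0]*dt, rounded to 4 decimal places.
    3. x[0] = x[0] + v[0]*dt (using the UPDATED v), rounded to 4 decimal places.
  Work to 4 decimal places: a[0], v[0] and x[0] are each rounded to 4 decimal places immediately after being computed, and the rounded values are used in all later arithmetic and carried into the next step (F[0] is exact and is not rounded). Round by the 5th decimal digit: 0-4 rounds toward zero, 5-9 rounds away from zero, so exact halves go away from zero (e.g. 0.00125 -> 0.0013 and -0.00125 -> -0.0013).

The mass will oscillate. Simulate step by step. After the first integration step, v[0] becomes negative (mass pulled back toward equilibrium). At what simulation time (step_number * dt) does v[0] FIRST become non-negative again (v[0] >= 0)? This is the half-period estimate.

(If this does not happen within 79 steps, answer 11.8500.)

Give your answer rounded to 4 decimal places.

Step 0: x=[5.1000] v=[0.0000]
Step 1: x=[5.0271] v=[-0.4857]
Step 2: x=[4.8845] v=[-0.9506]
Step 3: x=[4.6783] v=[-1.3747]
Step 4: x=[4.4173] v=[-1.7399]
Step 5: x=[4.1127] v=[-2.0306]
Step 6: x=[3.7776] v=[-2.2342]
Step 7: x=[3.4263] v=[-2.3421]
Step 8: x=[3.0739] v=[-2.3496]
Step 9: x=[2.7354] v=[-2.2564]
Step 10: x=[2.4254] v=[-2.0665]
Step 11: x=[2.1572] v=[-1.7880]
Step 12: x=[1.9423] v=[-1.4329]
Step 13: x=[1.7898] v=[-1.0164]
Step 14: x=[1.7063] v=[-0.5564]
Step 15: x=[1.6954] v=[-0.0725]
Step 16: x=[1.7576] v=[0.4145]
First v>=0 after going negative at step 16, time=2.4000

Answer: 2.4000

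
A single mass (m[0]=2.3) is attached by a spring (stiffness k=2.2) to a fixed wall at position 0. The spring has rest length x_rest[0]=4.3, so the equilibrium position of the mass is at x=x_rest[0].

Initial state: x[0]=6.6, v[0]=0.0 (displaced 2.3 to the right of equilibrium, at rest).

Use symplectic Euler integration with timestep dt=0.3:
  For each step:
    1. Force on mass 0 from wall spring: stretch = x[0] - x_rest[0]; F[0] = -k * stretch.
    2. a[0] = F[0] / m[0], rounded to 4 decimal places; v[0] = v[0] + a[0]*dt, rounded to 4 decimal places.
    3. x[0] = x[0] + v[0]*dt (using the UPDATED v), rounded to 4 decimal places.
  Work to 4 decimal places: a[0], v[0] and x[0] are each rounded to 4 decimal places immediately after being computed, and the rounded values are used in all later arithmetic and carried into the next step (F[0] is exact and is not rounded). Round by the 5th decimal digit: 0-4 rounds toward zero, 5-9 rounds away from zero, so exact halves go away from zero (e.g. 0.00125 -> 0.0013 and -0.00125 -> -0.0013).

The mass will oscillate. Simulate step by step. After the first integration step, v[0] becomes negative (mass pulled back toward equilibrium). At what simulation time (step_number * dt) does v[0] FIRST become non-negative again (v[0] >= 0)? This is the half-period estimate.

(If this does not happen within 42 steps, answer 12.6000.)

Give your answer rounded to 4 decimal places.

Answer: 3.3000

Derivation:
Step 0: x=[6.6000] v=[0.0000]
Step 1: x=[6.4020] v=[-0.6600]
Step 2: x=[6.0230] v=[-1.2632]
Step 3: x=[5.4957] v=[-1.7576]
Step 4: x=[4.8655] v=[-2.1007]
Step 5: x=[4.1866] v=[-2.2630]
Step 6: x=[3.5175] v=[-2.2305]
Step 7: x=[2.9157] v=[-2.0060]
Step 8: x=[2.4331] v=[-1.6088]
Step 9: x=[2.1112] v=[-1.0731]
Step 10: x=[1.9777] v=[-0.4450]
Step 11: x=[2.0441] v=[0.2214]
First v>=0 after going negative at step 11, time=3.3000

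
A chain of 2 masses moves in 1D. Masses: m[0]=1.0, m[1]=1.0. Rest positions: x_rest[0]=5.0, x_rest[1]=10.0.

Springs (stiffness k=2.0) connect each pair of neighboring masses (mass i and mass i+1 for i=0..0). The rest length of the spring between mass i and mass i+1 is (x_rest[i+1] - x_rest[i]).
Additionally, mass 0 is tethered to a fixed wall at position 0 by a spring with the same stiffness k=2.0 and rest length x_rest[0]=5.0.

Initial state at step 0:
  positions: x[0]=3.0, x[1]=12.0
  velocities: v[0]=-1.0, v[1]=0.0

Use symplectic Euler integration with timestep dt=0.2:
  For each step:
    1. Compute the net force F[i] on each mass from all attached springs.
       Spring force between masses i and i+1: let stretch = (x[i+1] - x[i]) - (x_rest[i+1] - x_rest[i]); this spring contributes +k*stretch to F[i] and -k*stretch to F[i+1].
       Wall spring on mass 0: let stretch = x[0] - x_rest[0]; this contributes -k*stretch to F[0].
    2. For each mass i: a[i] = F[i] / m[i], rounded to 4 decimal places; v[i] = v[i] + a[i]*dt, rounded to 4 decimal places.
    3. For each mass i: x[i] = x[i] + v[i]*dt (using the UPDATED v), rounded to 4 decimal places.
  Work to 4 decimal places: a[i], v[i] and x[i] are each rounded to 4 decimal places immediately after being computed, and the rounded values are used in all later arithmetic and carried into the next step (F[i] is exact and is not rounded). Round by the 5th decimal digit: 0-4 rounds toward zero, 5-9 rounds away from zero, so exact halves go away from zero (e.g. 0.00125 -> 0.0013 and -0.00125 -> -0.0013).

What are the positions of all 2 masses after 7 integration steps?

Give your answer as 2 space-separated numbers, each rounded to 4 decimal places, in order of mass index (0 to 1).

Answer: 7.1004 8.2296

Derivation:
Step 0: x=[3.0000 12.0000] v=[-1.0000 0.0000]
Step 1: x=[3.2800 11.6800] v=[1.4000 -1.6000]
Step 2: x=[3.9696 11.0880] v=[3.4480 -2.9600]
Step 3: x=[4.9111 10.3265] v=[4.7075 -3.8074]
Step 4: x=[5.8929 9.5318] v=[4.9092 -3.9736]
Step 5: x=[6.6944 8.8460] v=[4.0076 -3.4292]
Step 6: x=[7.1325 8.3880] v=[2.1905 -2.2898]
Step 7: x=[7.1004 8.2296] v=[-0.1603 -0.7920]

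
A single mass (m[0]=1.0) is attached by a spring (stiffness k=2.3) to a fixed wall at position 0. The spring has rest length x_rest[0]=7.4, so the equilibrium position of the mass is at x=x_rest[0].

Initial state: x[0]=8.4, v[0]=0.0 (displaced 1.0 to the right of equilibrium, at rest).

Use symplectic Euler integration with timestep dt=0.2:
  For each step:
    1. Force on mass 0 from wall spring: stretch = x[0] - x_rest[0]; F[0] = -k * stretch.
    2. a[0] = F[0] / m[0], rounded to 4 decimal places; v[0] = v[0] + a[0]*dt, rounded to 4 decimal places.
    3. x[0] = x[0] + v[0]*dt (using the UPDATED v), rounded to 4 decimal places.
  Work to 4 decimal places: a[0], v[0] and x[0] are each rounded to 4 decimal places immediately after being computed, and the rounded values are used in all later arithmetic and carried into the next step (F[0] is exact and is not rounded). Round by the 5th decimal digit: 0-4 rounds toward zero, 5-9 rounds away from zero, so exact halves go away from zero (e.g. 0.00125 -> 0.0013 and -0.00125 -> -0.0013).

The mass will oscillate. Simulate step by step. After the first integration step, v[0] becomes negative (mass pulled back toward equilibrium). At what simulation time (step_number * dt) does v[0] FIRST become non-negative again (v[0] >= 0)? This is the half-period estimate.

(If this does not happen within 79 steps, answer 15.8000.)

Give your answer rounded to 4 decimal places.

Step 0: x=[8.4000] v=[0.0000]
Step 1: x=[8.3080] v=[-0.4600]
Step 2: x=[8.1325] v=[-0.8777]
Step 3: x=[7.8896] v=[-1.2147]
Step 4: x=[7.6016] v=[-1.4399]
Step 5: x=[7.2951] v=[-1.5326]
Step 6: x=[6.9982] v=[-1.4843]
Step 7: x=[6.7383] v=[-1.2995]
Step 8: x=[6.5393] v=[-0.9951]
Step 9: x=[6.4195] v=[-0.5992]
Step 10: x=[6.3899] v=[-0.1482]
Step 11: x=[6.4532] v=[0.3164]
First v>=0 after going negative at step 11, time=2.2000

Answer: 2.2000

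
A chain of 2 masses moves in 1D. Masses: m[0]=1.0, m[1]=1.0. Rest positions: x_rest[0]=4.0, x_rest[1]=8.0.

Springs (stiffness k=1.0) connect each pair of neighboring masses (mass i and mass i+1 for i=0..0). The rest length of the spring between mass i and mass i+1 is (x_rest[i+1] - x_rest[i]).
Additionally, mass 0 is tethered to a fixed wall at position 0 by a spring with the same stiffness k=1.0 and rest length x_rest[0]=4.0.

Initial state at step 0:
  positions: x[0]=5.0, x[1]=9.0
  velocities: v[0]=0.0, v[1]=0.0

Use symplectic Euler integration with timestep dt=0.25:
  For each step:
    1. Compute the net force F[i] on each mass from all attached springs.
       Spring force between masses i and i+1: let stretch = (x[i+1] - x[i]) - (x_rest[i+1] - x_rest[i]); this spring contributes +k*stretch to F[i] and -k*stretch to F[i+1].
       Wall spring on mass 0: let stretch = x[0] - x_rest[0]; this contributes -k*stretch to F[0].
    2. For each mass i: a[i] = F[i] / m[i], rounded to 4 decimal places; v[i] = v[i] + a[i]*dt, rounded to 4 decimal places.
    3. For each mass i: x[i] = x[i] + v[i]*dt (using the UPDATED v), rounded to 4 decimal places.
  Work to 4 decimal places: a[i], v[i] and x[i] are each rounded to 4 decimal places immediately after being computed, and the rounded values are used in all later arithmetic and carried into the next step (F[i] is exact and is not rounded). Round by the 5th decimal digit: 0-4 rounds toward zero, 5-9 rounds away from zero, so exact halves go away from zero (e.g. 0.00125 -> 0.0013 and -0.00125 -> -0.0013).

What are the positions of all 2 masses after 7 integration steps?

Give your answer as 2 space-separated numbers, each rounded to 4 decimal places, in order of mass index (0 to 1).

Answer: 4.0087 8.6427

Derivation:
Step 0: x=[5.0000 9.0000] v=[0.0000 0.0000]
Step 1: x=[4.9375 9.0000] v=[-0.2500 0.0000]
Step 2: x=[4.8203 8.9961] v=[-0.4688 -0.0156]
Step 3: x=[4.6628 8.9812] v=[-0.6299 -0.0596]
Step 4: x=[4.4838 8.9464] v=[-0.7160 -0.1392]
Step 5: x=[4.3035 8.8827] v=[-0.7213 -0.2549]
Step 6: x=[4.1404 8.7828] v=[-0.6524 -0.3997]
Step 7: x=[4.0087 8.6427] v=[-0.5269 -0.5603]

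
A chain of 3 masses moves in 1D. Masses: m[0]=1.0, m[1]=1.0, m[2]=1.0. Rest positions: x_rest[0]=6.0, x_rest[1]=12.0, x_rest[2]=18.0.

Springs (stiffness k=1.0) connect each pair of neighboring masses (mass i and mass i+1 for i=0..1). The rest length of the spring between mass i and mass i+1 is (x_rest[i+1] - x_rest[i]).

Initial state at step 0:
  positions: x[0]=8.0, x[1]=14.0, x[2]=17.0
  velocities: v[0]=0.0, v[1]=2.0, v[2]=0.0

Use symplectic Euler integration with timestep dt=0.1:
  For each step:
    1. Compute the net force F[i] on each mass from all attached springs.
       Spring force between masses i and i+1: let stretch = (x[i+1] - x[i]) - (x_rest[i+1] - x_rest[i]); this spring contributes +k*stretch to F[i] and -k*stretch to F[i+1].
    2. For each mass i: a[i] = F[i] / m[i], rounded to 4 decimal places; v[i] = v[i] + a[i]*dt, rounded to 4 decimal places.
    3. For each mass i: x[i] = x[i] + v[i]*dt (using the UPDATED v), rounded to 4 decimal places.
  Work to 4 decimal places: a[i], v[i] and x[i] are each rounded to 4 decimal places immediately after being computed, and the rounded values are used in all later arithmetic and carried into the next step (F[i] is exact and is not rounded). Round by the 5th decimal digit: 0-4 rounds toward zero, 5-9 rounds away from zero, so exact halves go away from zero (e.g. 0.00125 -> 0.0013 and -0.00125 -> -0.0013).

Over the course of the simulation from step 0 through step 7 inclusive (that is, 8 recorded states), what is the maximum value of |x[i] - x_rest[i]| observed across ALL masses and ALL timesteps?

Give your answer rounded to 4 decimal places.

Answer: 2.5032

Derivation:
Step 0: x=[8.0000 14.0000 17.0000] v=[0.0000 2.0000 0.0000]
Step 1: x=[8.0000 14.1700 17.0300] v=[0.0000 1.7000 0.3000]
Step 2: x=[8.0017 14.3069 17.0914] v=[0.0170 1.3690 0.6140]
Step 3: x=[8.0065 14.4086 17.1850] v=[0.0475 1.0169 0.9356]
Step 4: x=[8.0153 14.4740 17.3108] v=[0.0877 0.6543 1.2580]
Step 5: x=[8.0287 14.5032 17.4682] v=[0.1336 0.2921 1.5743]
Step 6: x=[8.0468 14.4973 17.6560] v=[0.1811 -0.0589 1.8778]
Step 7: x=[8.0694 14.4585 17.8722] v=[0.2262 -0.3881 2.1619]
Max displacement = 2.5032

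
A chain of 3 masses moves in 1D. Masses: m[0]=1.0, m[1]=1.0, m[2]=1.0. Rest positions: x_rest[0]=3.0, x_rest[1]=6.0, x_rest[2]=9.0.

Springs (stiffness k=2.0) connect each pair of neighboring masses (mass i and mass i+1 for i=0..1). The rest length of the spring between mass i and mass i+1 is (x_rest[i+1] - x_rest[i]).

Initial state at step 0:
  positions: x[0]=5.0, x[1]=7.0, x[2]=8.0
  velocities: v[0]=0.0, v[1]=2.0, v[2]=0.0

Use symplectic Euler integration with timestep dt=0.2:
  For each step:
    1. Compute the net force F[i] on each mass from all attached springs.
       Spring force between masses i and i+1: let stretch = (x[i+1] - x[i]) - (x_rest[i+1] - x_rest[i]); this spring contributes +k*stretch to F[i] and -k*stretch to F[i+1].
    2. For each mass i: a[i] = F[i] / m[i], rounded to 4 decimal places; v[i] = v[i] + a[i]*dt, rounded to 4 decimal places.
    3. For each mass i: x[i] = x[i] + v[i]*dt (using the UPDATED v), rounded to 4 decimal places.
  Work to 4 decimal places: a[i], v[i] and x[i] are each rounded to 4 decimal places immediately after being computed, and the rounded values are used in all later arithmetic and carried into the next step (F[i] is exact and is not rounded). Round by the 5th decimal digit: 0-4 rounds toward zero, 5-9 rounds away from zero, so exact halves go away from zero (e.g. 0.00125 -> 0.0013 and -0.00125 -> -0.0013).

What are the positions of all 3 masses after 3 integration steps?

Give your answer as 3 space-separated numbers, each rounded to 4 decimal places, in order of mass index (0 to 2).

Step 0: x=[5.0000 7.0000 8.0000] v=[0.0000 2.0000 0.0000]
Step 1: x=[4.9200 7.3200 8.1600] v=[-0.4000 1.6000 0.8000]
Step 2: x=[4.7920 7.5152 8.4928] v=[-0.6400 0.9760 1.6640]
Step 3: x=[4.6419 7.5708 8.9874] v=[-0.7507 0.2778 2.4730]

Answer: 4.6419 7.5708 8.9874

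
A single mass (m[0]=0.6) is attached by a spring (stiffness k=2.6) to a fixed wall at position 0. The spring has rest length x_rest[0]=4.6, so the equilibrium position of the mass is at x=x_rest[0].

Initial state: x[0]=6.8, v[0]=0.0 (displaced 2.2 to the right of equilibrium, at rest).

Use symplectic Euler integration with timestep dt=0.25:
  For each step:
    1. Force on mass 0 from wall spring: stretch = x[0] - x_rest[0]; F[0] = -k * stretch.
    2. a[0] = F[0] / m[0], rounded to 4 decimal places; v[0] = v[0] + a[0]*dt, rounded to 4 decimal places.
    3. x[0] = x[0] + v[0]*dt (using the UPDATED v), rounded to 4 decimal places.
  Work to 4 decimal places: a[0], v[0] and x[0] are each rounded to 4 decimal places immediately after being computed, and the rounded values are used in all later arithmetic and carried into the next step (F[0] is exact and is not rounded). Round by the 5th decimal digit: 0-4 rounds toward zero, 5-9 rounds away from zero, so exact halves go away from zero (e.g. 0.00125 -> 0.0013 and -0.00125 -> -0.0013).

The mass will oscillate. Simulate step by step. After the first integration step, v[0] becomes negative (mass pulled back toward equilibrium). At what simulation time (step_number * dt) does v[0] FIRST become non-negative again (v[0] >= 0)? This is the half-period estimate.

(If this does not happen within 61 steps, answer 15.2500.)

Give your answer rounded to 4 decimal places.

Step 0: x=[6.8000] v=[0.0000]
Step 1: x=[6.2042] v=[-2.3833]
Step 2: x=[5.1739] v=[-4.1212]
Step 3: x=[3.9882] v=[-4.7429]
Step 4: x=[2.9682] v=[-4.0801]
Step 5: x=[2.3901] v=[-2.3123]
Step 6: x=[2.4106] v=[0.0818]
First v>=0 after going negative at step 6, time=1.5000

Answer: 1.5000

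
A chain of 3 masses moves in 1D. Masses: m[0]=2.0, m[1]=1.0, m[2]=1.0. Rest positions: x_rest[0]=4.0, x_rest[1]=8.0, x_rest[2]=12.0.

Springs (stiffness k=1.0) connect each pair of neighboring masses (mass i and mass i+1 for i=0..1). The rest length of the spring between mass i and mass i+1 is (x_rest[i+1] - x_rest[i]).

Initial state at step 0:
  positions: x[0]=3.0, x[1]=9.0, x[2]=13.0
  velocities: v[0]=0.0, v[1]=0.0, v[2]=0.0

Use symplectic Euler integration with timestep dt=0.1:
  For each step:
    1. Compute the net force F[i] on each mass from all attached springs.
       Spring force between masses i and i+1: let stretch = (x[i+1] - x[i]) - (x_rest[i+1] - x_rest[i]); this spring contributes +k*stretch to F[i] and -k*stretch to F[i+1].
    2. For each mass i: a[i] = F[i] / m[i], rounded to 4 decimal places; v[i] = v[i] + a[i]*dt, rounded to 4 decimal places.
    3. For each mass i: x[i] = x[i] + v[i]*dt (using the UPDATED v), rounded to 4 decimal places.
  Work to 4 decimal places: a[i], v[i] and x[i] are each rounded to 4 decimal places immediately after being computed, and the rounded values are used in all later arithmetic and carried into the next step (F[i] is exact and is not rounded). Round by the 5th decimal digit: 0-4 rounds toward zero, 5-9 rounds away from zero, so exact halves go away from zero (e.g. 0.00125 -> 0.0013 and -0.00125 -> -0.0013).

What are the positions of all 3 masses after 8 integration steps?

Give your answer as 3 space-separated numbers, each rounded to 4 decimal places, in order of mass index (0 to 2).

Answer: 3.3300 8.3789 12.9611

Derivation:
Step 0: x=[3.0000 9.0000 13.0000] v=[0.0000 0.0000 0.0000]
Step 1: x=[3.0100 8.9800 13.0000] v=[0.1000 -0.2000 0.0000]
Step 2: x=[3.0299 8.9405 12.9998] v=[0.1985 -0.3950 -0.0020]
Step 3: x=[3.0593 8.8825 12.9990] v=[0.2940 -0.5801 -0.0079]
Step 4: x=[3.0978 8.8074 12.9970] v=[0.3852 -0.7508 -0.0196]
Step 5: x=[3.1449 8.7171 12.9931] v=[0.4707 -0.9028 -0.0386]
Step 6: x=[3.1998 8.6139 12.9865] v=[0.5493 -1.0324 -0.0662]
Step 7: x=[3.2618 8.5002 12.9762] v=[0.6200 -1.1366 -0.1035]
Step 8: x=[3.3300 8.3789 12.9611] v=[0.6819 -1.2128 -0.1511]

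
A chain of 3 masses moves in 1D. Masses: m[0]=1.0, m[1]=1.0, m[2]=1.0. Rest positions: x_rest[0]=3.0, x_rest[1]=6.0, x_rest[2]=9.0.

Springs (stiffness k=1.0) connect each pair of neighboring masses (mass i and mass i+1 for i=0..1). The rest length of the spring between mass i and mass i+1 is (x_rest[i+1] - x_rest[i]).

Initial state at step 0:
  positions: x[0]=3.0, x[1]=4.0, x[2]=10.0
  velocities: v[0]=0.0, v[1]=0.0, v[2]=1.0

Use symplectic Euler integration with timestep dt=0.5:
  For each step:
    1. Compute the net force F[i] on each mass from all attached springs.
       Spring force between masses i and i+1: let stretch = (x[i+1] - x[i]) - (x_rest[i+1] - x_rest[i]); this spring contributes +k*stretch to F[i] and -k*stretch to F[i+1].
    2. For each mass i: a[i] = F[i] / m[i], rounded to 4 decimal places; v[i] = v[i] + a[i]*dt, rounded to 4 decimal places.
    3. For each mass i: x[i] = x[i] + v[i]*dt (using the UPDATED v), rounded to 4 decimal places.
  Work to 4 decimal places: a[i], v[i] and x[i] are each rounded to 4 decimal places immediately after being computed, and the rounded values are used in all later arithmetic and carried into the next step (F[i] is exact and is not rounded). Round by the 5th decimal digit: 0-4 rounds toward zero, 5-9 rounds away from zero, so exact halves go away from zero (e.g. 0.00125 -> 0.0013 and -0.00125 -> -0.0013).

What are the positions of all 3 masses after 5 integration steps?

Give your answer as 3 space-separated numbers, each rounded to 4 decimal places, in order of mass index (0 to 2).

Answer: 3.7775 6.3155 9.4072

Derivation:
Step 0: x=[3.0000 4.0000 10.0000] v=[0.0000 0.0000 1.0000]
Step 1: x=[2.5000 5.2500 9.7500] v=[-1.0000 2.5000 -0.5000]
Step 2: x=[1.9375 6.9375 9.1250] v=[-1.1250 3.3750 -1.2500]
Step 3: x=[1.8750 7.9219 8.7031] v=[-0.1250 1.9688 -0.8438]
Step 4: x=[2.5743 7.5899 8.8359] v=[1.3985 -0.6641 0.2656]
Step 5: x=[3.7775 6.3155 9.4072] v=[2.4063 -2.5489 1.1426]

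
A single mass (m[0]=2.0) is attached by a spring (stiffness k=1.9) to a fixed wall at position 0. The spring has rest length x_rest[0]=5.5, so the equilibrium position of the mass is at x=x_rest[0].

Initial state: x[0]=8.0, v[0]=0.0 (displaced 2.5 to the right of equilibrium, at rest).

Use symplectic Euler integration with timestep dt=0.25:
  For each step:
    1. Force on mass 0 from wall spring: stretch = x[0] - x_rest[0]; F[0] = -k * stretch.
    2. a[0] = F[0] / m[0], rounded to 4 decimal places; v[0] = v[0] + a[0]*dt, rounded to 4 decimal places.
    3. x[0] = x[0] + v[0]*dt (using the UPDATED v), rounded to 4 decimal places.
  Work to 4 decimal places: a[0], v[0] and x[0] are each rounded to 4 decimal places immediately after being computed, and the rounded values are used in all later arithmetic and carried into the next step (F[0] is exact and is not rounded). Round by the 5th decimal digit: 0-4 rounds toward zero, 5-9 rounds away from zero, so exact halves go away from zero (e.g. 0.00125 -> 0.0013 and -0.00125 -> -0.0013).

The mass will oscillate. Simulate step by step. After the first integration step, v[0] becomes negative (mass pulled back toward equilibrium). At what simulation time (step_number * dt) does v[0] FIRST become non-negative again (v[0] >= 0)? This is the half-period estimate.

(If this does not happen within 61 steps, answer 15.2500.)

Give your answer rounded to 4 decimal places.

Answer: 3.2500

Derivation:
Step 0: x=[8.0000] v=[0.0000]
Step 1: x=[7.8516] v=[-0.5938]
Step 2: x=[7.5635] v=[-1.1523]
Step 3: x=[7.1529] v=[-1.6424]
Step 4: x=[6.6442] v=[-2.0350]
Step 5: x=[6.0675] v=[-2.3068]
Step 6: x=[5.4571] v=[-2.4416]
Step 7: x=[4.8493] v=[-2.4314]
Step 8: x=[4.2801] v=[-2.2769]
Step 9: x=[3.7833] v=[-1.9872]
Step 10: x=[3.3884] v=[-1.5795]
Step 11: x=[3.1189] v=[-1.0780]
Step 12: x=[2.9908] v=[-0.5125]
Step 13: x=[3.0117] v=[0.0834]
First v>=0 after going negative at step 13, time=3.2500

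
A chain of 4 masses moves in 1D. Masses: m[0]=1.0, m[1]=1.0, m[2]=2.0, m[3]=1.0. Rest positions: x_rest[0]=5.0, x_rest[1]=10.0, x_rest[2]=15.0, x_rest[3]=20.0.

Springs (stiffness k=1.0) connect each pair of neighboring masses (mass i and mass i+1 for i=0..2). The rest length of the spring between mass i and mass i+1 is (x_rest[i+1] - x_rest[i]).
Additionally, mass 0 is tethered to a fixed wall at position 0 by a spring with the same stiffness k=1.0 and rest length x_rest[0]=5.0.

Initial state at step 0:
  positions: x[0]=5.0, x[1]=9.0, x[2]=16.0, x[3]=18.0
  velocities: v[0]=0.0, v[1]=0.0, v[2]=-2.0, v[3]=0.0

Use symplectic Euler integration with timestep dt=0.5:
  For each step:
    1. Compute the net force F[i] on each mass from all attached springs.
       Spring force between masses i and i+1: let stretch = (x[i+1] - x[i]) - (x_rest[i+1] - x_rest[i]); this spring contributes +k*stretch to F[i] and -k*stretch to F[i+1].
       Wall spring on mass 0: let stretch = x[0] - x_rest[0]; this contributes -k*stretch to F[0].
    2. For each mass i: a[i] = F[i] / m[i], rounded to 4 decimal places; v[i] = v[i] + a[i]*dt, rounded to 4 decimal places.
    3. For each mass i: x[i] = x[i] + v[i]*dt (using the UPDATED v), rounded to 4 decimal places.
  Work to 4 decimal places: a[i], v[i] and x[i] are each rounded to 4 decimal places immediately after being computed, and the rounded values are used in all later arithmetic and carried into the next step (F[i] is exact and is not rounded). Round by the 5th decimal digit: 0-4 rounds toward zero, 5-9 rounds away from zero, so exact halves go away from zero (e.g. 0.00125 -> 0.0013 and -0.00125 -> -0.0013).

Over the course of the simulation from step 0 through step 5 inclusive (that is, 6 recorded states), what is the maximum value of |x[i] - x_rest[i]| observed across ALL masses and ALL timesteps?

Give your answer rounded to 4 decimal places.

Answer: 3.5654

Derivation:
Step 0: x=[5.0000 9.0000 16.0000 18.0000] v=[0.0000 0.0000 -2.0000 0.0000]
Step 1: x=[4.7500 9.7500 14.3750 18.7500] v=[-0.5000 1.5000 -3.2500 1.5000]
Step 2: x=[4.5625 10.4063 12.7188 19.6563] v=[-0.3750 1.3125 -3.3125 1.8125]
Step 3: x=[4.6954 10.1797 11.6407 20.0782] v=[0.2657 -0.4532 -2.1563 0.8438]
Step 4: x=[5.0255 8.9473 11.4346 19.6407] v=[0.6602 -2.4649 -0.4122 -0.8750]
Step 5: x=[5.0797 7.3562 11.9434 18.4017] v=[0.1084 -3.1822 1.0175 -2.4781]
Max displacement = 3.5654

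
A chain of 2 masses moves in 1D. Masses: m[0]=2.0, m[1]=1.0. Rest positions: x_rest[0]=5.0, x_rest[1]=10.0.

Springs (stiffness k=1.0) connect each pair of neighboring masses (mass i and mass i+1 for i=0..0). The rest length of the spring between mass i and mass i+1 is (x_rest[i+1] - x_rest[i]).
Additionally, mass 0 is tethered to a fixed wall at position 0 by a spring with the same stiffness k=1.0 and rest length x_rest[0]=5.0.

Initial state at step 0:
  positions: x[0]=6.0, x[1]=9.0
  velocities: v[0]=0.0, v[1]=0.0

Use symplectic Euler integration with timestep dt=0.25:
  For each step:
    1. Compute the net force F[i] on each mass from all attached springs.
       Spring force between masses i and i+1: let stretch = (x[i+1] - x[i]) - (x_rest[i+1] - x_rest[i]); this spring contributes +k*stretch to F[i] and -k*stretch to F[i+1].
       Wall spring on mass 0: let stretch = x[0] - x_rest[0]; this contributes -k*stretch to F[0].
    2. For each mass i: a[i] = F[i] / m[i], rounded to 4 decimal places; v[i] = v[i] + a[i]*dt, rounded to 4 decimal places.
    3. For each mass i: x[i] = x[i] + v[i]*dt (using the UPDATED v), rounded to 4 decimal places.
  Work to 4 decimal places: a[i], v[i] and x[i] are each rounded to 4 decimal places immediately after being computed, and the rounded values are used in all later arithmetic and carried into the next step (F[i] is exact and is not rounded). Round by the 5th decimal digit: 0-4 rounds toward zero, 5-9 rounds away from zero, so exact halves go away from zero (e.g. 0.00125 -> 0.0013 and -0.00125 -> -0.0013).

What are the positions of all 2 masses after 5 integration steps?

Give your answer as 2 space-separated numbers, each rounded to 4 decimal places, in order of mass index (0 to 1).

Answer: 4.9075 10.4361

Derivation:
Step 0: x=[6.0000 9.0000] v=[0.0000 0.0000]
Step 1: x=[5.9063 9.1250] v=[-0.3750 0.5000]
Step 2: x=[5.7286 9.3613] v=[-0.7110 0.9453]
Step 3: x=[5.4854 9.6831] v=[-0.9730 1.2871]
Step 4: x=[5.2019 10.0550] v=[-1.1340 1.4877]
Step 5: x=[4.9075 10.4361] v=[-1.1776 1.5244]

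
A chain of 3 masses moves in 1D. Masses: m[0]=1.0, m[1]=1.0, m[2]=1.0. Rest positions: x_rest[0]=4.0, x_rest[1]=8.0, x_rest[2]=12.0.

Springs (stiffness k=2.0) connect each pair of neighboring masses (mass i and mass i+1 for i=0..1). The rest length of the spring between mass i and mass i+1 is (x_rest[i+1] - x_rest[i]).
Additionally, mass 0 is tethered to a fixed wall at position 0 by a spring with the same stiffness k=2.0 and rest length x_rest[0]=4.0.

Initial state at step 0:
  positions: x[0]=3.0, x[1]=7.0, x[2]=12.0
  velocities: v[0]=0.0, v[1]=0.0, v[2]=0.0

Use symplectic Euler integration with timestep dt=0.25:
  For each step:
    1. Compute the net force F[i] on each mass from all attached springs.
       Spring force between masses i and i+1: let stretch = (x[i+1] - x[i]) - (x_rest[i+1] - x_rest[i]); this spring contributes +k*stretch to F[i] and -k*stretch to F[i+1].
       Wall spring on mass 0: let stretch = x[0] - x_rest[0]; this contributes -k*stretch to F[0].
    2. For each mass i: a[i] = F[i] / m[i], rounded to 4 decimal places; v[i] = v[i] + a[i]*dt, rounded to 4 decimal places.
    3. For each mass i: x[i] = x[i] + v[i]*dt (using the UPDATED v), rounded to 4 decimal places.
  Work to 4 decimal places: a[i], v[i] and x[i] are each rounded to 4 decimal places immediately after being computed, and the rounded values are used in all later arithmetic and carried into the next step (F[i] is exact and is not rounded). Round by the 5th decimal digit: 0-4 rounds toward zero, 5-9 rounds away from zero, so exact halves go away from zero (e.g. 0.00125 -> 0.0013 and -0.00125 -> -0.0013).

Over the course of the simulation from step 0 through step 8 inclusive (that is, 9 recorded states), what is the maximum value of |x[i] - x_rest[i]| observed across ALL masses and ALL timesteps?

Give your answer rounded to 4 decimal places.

Step 0: x=[3.0000 7.0000 12.0000] v=[0.0000 0.0000 0.0000]
Step 1: x=[3.1250 7.1250 11.8750] v=[0.5000 0.5000 -0.5000]
Step 2: x=[3.3594 7.3438 11.6563] v=[0.9375 0.8750 -0.8750]
Step 3: x=[3.6719 7.6036 11.3985] v=[1.2500 1.0391 -1.0313]
Step 4: x=[4.0169 7.8463 11.1663] v=[1.3799 0.9707 -0.9288]
Step 5: x=[4.3385 8.0253 11.0191] v=[1.2862 0.7160 -0.5888]
Step 6: x=[4.5786 8.1177 10.9977] v=[0.9604 0.3695 -0.0857]
Step 7: x=[4.6888 8.1277 11.1163] v=[0.4407 0.0400 0.4743]
Step 8: x=[4.6427 8.0814 11.3613] v=[-0.1843 -0.1852 0.9800]
Max displacement = 1.0023

Answer: 1.0023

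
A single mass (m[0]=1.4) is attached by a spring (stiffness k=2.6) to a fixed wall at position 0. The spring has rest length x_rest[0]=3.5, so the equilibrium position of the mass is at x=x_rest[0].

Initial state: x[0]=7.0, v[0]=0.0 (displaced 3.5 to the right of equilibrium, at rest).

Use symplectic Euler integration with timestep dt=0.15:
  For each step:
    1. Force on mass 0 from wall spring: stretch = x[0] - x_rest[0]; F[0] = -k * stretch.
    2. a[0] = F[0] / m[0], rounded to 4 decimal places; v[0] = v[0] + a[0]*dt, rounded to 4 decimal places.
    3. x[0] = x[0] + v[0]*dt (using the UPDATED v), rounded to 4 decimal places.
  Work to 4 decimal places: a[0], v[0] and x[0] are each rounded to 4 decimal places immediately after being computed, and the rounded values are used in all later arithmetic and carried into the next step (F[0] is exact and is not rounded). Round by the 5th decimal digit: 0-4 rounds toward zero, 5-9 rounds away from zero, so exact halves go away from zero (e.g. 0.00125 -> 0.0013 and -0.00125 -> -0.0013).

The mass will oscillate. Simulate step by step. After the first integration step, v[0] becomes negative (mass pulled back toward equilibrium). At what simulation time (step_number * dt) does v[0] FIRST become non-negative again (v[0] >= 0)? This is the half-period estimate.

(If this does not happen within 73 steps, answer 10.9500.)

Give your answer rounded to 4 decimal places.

Step 0: x=[7.0000] v=[0.0000]
Step 1: x=[6.8538] v=[-0.9750]
Step 2: x=[6.5674] v=[-1.9093]
Step 3: x=[6.1528] v=[-2.7638]
Step 4: x=[5.6274] v=[-3.5028]
Step 5: x=[5.0131] v=[-4.0954]
Step 6: x=[4.3356] v=[-4.5169]
Step 7: x=[3.6231] v=[-4.7497]
Step 8: x=[2.9055] v=[-4.7840]
Step 9: x=[2.2127] v=[-4.6184]
Step 10: x=[1.5737] v=[-4.2598]
Step 11: x=[1.0152] v=[-3.7232]
Step 12: x=[0.5606] v=[-3.0310]
Step 13: x=[0.2288] v=[-2.2122]
Step 14: x=[0.0337] v=[-1.3009]
Step 15: x=[-0.0166] v=[-0.3353]
Step 16: x=[0.0800] v=[0.6443]
First v>=0 after going negative at step 16, time=2.4000

Answer: 2.4000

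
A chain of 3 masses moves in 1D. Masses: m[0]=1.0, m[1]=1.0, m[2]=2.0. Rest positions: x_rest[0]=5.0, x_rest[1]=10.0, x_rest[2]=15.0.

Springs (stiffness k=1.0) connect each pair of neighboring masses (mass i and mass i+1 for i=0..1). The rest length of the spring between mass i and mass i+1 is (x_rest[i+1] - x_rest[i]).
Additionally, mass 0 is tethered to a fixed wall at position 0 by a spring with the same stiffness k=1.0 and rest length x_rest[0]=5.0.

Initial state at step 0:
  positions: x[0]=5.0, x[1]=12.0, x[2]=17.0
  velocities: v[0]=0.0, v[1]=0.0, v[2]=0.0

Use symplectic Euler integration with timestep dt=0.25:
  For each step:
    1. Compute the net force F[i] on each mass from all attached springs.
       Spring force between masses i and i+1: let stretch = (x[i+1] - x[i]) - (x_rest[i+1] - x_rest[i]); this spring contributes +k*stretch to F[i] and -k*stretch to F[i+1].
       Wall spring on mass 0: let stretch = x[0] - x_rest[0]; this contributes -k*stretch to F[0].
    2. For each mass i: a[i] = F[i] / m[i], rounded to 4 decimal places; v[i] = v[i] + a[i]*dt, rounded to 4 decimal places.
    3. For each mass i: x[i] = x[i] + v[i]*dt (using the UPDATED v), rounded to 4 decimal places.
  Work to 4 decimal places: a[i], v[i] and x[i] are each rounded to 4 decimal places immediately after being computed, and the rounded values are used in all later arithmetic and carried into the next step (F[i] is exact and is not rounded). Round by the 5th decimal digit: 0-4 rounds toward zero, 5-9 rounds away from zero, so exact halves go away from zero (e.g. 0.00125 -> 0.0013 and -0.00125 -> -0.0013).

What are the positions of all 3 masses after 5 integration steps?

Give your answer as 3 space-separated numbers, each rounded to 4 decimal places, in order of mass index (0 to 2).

Answer: 6.1705 10.8234 16.8857

Derivation:
Step 0: x=[5.0000 12.0000 17.0000] v=[0.0000 0.0000 0.0000]
Step 1: x=[5.1250 11.8750 17.0000] v=[0.5000 -0.5000 0.0000]
Step 2: x=[5.3516 11.6484 16.9961] v=[0.9063 -0.9063 -0.0156]
Step 3: x=[5.6373 11.3625 16.9813] v=[1.1426 -1.1436 -0.0591]
Step 4: x=[5.9285 11.0700 16.9472] v=[1.1646 -1.1702 -0.1365]
Step 5: x=[6.1705 10.8234 16.8857] v=[0.9679 -0.9863 -0.2462]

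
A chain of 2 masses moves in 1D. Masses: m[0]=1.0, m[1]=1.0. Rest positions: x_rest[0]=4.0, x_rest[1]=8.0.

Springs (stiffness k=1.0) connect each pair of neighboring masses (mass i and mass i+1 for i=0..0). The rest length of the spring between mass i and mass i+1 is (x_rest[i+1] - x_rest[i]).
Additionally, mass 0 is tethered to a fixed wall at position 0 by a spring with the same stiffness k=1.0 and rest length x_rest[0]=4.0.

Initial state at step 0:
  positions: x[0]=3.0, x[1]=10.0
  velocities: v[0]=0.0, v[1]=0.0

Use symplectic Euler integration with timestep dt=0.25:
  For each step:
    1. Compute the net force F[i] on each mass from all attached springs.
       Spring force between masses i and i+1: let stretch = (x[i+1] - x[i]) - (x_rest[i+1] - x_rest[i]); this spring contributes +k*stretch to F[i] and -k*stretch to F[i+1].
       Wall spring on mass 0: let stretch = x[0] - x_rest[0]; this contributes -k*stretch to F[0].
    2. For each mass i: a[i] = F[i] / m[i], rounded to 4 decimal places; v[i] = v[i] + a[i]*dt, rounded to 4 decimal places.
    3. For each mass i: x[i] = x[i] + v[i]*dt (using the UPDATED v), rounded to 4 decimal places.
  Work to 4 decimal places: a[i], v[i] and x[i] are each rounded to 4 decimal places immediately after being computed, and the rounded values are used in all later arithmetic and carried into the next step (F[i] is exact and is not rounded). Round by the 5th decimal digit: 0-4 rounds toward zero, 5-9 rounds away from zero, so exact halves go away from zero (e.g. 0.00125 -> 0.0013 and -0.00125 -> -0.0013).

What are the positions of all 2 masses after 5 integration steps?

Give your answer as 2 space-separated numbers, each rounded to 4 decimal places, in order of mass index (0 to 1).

Step 0: x=[3.0000 10.0000] v=[0.0000 0.0000]
Step 1: x=[3.2500 9.8125] v=[1.0000 -0.7500]
Step 2: x=[3.7070 9.4649] v=[1.8281 -1.3906]
Step 3: x=[4.2922 9.0074] v=[2.3408 -1.8301]
Step 4: x=[4.9039 8.5052] v=[2.4466 -2.0089]
Step 5: x=[5.4342 8.0279] v=[2.1210 -1.9092]

Answer: 5.4342 8.0279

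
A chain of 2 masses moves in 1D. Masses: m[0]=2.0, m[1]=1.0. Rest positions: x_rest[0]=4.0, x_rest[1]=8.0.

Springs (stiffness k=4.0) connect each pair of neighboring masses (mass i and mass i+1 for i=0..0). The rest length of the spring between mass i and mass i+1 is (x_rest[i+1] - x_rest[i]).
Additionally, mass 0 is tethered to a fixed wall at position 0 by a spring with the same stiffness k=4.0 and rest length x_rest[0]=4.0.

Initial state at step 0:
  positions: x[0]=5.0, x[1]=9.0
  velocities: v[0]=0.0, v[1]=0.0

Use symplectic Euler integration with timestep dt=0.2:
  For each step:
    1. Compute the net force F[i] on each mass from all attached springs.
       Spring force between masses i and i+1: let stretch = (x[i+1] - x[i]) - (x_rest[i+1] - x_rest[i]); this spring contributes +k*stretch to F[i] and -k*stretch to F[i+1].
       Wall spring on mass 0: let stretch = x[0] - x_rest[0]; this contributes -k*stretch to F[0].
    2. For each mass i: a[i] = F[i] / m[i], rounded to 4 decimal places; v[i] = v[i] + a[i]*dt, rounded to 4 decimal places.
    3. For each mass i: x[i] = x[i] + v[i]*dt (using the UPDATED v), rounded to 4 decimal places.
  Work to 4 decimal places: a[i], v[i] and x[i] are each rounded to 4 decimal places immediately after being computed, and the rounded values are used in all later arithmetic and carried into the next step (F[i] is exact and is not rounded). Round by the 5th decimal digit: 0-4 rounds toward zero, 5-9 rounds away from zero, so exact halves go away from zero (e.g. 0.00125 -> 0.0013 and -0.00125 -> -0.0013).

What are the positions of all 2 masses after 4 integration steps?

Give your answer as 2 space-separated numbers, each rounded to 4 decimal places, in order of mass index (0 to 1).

Answer: 4.3713 8.8355

Derivation:
Step 0: x=[5.0000 9.0000] v=[0.0000 0.0000]
Step 1: x=[4.9200 9.0000] v=[-0.4000 0.0000]
Step 2: x=[4.7728 8.9872] v=[-0.7360 -0.0640]
Step 3: x=[4.5809 8.9401] v=[-0.9594 -0.2355]
Step 4: x=[4.3713 8.8355] v=[-1.0481 -0.5229]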